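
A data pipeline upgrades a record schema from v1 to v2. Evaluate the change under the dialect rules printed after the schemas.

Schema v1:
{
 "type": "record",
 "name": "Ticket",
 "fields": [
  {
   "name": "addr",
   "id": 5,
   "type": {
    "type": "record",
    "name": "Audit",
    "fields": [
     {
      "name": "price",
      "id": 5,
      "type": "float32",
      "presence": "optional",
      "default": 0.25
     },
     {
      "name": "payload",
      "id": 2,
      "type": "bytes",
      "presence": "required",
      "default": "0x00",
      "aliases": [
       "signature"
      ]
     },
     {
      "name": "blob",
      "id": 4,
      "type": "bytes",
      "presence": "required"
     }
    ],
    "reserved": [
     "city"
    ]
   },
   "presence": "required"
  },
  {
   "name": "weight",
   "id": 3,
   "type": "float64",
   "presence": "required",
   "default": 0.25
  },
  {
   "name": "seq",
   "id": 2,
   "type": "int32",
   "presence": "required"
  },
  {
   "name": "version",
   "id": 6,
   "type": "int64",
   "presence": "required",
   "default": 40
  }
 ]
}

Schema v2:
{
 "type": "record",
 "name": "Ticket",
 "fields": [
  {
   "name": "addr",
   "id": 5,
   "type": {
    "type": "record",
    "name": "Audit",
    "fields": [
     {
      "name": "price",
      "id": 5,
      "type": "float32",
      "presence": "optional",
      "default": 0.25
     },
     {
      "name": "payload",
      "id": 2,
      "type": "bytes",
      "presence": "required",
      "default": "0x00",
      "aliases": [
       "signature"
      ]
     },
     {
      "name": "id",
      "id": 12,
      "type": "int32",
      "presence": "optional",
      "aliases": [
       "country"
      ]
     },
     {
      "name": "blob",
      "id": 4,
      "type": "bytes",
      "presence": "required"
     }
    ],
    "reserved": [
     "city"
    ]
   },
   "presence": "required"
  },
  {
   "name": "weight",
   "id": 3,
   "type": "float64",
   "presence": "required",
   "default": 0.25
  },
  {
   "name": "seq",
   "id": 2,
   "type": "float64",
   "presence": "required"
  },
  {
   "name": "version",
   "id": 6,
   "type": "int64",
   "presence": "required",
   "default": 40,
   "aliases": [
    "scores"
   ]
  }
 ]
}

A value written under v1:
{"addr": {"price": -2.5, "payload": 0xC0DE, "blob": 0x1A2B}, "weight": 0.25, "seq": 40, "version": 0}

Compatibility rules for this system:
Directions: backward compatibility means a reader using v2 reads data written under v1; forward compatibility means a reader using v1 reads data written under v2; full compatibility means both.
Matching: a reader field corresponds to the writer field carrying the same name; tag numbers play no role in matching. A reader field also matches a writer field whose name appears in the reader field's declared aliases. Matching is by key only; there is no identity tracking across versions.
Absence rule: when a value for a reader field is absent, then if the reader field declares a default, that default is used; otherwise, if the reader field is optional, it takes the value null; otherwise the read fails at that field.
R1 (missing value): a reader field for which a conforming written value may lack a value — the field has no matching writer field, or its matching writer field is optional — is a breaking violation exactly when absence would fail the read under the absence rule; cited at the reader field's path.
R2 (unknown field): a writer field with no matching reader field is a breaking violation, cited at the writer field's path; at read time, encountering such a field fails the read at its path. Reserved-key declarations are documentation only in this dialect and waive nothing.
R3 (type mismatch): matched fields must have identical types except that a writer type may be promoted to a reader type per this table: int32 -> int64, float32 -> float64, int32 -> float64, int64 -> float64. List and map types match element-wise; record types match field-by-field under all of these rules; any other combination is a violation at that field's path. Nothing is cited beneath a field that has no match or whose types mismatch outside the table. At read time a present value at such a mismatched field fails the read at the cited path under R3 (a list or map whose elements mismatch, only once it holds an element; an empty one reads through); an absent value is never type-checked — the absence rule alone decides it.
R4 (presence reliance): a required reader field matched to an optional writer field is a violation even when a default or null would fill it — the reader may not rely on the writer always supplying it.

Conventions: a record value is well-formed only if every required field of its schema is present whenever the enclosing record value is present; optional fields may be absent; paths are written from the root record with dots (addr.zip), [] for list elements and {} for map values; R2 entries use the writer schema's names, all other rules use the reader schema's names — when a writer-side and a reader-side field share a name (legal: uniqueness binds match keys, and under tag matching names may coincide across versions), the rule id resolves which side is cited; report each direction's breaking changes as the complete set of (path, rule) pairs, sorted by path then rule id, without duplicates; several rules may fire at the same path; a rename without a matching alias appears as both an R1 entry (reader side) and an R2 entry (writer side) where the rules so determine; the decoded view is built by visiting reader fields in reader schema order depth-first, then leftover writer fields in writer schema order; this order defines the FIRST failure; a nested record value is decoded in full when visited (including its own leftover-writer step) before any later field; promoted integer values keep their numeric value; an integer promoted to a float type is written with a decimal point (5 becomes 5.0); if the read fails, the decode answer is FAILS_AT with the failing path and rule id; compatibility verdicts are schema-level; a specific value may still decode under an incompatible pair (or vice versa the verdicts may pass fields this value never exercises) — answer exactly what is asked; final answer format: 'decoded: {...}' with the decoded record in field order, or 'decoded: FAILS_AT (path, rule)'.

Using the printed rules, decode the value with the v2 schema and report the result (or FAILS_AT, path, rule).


in Ticket below, arrows point writer -> reader
decode walk for Ticket under reader schema v2:
  addr.price := -2.5
  addr.payload := 0xC0DE
  addr.id := null (not supplied -> null)
  addr.blob := 0x1A2B
  weight := 0.25
  seq := 40.0 (int32 -> float64)
  version := 0
  => decoded: {"addr": {"price": -2.5, "payload": 0xC0DE, "id": null, "blob": 0x1A2B}, "weight": 0.25, "seq": 40.0, "version": 0}
remaining Ticket differences; none change what is asked:
  field seq in record Ticket: type int32 changed to float64 -> affects the rule determinations only; this particular Ticket value decodes identically

decoded: {"addr": {"price": -2.5, "payload": 0xC0DE, "id": null, "blob": 0x1A2B}, "weight": 0.25, "seq": 40.0, "version": 0}


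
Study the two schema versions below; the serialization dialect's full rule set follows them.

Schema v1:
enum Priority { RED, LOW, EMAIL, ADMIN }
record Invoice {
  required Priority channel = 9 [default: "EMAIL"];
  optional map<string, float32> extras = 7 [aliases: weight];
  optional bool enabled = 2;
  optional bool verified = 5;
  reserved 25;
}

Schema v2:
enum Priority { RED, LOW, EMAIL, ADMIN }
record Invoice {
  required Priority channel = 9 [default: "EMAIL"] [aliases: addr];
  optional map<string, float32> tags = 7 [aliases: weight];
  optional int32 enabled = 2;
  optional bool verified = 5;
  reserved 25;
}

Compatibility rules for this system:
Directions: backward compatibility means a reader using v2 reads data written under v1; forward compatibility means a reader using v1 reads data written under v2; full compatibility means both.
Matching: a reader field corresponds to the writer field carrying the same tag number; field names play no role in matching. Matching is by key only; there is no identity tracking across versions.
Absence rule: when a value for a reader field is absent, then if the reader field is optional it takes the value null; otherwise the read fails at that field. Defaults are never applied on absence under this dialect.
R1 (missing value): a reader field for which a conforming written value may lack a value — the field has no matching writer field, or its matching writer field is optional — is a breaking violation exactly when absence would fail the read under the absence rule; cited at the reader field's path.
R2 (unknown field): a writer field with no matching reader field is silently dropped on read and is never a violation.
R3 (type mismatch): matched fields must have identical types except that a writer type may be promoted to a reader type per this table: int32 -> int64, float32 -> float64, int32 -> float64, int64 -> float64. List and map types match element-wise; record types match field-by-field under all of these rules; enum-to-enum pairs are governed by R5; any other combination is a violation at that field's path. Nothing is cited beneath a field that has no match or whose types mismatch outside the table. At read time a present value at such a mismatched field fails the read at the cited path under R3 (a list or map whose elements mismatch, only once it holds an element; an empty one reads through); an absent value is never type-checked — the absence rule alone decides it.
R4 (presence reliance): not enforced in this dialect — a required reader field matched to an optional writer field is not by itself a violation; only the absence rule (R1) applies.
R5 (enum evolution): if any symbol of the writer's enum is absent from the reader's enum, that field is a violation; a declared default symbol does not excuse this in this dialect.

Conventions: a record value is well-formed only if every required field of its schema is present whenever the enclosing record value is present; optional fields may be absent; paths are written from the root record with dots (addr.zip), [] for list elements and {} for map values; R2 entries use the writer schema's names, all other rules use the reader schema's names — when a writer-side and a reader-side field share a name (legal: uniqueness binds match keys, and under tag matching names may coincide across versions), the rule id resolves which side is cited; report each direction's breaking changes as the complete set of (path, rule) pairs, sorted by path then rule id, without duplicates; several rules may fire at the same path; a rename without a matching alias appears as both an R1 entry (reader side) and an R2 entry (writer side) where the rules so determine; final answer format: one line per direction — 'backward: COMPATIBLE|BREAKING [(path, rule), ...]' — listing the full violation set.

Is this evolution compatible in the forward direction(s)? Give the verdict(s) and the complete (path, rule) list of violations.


the writer's type comes first in each Invoice pair
checking forward for Invoice: reader v1 against writer v2:
  channel: paired with writer channel (Priority -> Priority; writer required)
  extras: paired with writer tags (map<string, float32> -> map<string, float32>; writer optional)
  enabled: paired with writer enabled (int32 -> bool; writer optional)
  verified: paired with writer verified (bool -> bool; writer optional)
  breaking: (enabled, R3)
  => forward: BREAKING (1)
the rest of the Invoice diff is inert for this question:
  renamed field extras to tags in record Invoice -> triggers nothing under Invoice's printed rules — same verdict

forward: BREAKING [(enabled, R3)]


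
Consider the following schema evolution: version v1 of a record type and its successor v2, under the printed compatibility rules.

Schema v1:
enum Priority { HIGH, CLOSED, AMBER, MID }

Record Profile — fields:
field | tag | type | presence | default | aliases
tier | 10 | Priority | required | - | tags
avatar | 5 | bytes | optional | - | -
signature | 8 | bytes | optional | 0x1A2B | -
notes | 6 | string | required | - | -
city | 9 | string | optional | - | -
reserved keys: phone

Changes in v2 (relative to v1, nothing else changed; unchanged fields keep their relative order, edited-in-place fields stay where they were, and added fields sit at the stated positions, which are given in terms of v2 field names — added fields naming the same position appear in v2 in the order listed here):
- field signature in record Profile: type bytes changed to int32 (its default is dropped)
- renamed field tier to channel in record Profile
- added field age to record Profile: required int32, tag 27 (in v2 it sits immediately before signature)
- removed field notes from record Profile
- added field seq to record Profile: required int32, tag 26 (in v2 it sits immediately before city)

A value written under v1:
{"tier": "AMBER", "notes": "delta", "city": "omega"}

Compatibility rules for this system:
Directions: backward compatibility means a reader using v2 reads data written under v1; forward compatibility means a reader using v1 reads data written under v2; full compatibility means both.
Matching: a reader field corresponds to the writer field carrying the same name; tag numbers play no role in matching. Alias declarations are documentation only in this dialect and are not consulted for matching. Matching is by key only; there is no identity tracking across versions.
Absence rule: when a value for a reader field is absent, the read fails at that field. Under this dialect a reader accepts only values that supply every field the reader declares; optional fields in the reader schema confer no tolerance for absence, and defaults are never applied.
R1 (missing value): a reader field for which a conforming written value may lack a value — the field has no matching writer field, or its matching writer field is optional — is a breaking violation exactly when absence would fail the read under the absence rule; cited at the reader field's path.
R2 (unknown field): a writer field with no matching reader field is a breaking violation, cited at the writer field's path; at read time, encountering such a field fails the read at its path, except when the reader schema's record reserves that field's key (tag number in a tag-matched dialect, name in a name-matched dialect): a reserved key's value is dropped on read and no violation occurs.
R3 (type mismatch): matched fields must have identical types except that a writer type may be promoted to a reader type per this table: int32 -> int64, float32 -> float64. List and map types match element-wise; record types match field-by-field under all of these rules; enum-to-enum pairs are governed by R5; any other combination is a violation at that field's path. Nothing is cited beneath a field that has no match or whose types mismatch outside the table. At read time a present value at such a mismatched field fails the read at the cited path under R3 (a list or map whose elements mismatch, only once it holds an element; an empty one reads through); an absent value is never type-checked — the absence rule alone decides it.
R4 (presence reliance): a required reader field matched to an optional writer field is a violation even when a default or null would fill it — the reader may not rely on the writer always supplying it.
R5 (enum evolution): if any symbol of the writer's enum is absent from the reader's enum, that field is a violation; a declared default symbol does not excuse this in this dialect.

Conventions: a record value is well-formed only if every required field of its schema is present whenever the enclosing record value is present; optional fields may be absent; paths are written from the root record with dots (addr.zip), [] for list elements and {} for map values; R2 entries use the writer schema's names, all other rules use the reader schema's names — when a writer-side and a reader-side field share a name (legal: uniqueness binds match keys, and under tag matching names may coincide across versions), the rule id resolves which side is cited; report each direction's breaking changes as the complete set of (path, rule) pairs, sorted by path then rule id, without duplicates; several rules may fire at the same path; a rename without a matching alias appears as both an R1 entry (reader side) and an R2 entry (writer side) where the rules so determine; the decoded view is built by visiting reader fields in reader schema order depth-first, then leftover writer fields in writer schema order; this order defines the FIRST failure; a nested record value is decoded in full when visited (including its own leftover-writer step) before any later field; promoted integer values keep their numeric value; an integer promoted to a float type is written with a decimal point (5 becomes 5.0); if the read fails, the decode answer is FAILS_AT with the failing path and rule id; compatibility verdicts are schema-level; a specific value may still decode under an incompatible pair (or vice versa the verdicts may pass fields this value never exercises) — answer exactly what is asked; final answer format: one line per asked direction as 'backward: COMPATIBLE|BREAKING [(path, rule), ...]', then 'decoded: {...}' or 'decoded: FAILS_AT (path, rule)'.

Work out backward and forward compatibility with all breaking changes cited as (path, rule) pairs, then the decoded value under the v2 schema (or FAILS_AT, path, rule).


backward: BREAKING [(age, R1), (avatar, R1), (channel, R1), (city, R1), (notes, R2), (seq, R1), (signature, R1), (signature, R3), (tier, R2)]; forward: BREAKING [(age, R2), (avatar, R1), (channel, R2), (city, R1), (notes, R1), (seq, R2), (signature, R1), (signature, R3), (tier, R1)]; decoded: FAILS_AT (channel, R1)

arrows below run writer -> reader for Profile
backward pass over Profile, reader schema v2, writer schema v1:
  channel: no writer match
  avatar: bytes -> bytes, writer optional; from avatar
  age: no writer match
  signature: bytes -> int32, writer optional; from signature
  seq: no writer match
  city: string -> string, writer optional; from city
  writer field tier has no reader counterpart
  writer field notes has no reader counterpart
  breaking: (age, R1)
  breaking: (avatar, R1)
  breaking: (channel, R1)
  breaking: (city, R1)
  breaking: (notes, R2)
  breaking: (seq, R1)
  breaking: (signature, R1)
  breaking: (signature, R3)
  breaking: (tier, R2)
  => backward verdict for Profile: BREAKING, 9 violation(s)
forward pass over Profile, reader schema v1, writer schema v2:
  tier: no writer match
  avatar: bytes -> bytes, writer optional; from avatar
  signature: int32 -> bytes, writer optional; from signature
  notes: no writer match
  city: string -> string, writer optional; from city
  writer field channel has no reader counterpart
  writer field age has no reader counterpart
  writer field seq has no reader counterpart
  breaking: (age, R2)
  breaking: (avatar, R1)
  breaking: (channel, R2)
  breaking: (city, R1)
  breaking: (notes, R1)
  breaking: (seq, R2)
  breaking: (signature, R1)
  breaking: (signature, R3)
  breaking: (tier, R1)
  => forward verdict for Profile: BREAKING, 9 violation(s)
migrating the Profile value to v2:
  read fails at channel under R1 (no fill)
  => FAILS_AT (channel, R1)


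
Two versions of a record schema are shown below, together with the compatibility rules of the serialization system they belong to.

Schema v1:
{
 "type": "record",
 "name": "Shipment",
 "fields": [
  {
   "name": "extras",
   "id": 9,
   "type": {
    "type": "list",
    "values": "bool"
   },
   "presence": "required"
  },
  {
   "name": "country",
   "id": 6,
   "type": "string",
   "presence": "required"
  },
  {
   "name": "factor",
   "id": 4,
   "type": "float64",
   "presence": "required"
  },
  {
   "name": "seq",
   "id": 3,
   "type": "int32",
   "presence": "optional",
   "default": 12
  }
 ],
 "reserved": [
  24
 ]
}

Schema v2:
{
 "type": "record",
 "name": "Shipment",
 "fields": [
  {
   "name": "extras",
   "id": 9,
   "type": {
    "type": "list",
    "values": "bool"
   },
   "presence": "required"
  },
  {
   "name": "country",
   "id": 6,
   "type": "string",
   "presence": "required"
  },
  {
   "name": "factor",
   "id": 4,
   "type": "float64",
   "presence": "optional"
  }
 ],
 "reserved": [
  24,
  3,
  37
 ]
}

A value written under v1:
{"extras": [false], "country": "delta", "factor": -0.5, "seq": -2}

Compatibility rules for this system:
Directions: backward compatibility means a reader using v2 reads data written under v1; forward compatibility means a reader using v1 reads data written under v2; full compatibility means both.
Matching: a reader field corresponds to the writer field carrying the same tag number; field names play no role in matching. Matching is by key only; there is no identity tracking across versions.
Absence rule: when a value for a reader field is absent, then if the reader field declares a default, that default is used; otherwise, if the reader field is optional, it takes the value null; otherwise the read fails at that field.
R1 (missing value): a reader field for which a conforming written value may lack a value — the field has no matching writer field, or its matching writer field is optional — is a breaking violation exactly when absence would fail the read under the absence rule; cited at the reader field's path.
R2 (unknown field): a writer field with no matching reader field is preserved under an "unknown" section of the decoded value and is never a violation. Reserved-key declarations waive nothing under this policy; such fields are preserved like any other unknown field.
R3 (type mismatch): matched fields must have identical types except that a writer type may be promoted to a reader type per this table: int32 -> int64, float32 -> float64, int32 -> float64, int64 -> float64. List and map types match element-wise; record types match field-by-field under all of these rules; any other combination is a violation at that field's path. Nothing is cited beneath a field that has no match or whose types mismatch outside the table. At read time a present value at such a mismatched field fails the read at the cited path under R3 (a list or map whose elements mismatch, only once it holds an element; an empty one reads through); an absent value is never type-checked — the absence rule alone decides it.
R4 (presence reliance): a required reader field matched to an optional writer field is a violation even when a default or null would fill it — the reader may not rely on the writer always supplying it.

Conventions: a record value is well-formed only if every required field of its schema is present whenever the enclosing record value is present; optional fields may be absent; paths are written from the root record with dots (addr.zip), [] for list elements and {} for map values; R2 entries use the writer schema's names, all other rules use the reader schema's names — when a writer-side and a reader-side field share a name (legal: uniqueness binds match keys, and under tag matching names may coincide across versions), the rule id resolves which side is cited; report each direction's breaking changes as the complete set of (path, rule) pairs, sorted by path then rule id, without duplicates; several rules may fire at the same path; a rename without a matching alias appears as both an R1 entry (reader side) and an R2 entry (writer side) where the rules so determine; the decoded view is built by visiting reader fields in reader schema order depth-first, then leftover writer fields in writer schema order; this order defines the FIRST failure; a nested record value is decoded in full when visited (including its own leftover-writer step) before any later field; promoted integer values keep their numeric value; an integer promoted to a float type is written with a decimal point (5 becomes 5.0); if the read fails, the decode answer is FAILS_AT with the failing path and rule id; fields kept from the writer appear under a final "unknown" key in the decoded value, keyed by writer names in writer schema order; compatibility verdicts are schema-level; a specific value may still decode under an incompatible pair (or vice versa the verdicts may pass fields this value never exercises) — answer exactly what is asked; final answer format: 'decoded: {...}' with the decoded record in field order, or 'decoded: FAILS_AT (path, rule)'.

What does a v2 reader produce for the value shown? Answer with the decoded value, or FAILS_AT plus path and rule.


each type pair in Shipment: writer, then reader
decode walk for Shipment under reader schema v2:
  extras := [false]
  country := "delta"
  factor := -0.5
  writer seq: kept under "unknown"
  => decoded: {"extras": [false], "country": "delta", "factor": -0.5, "unknown": {"seq": -2}}
diffs on Shipment not affecting the asked answer:
  field factor in record Shipment: required changed to optional -> shifts the Shipment verdicts, not this decode

decoded: {"extras": [false], "country": "delta", "factor": -0.5, "unknown": {"seq": -2}}


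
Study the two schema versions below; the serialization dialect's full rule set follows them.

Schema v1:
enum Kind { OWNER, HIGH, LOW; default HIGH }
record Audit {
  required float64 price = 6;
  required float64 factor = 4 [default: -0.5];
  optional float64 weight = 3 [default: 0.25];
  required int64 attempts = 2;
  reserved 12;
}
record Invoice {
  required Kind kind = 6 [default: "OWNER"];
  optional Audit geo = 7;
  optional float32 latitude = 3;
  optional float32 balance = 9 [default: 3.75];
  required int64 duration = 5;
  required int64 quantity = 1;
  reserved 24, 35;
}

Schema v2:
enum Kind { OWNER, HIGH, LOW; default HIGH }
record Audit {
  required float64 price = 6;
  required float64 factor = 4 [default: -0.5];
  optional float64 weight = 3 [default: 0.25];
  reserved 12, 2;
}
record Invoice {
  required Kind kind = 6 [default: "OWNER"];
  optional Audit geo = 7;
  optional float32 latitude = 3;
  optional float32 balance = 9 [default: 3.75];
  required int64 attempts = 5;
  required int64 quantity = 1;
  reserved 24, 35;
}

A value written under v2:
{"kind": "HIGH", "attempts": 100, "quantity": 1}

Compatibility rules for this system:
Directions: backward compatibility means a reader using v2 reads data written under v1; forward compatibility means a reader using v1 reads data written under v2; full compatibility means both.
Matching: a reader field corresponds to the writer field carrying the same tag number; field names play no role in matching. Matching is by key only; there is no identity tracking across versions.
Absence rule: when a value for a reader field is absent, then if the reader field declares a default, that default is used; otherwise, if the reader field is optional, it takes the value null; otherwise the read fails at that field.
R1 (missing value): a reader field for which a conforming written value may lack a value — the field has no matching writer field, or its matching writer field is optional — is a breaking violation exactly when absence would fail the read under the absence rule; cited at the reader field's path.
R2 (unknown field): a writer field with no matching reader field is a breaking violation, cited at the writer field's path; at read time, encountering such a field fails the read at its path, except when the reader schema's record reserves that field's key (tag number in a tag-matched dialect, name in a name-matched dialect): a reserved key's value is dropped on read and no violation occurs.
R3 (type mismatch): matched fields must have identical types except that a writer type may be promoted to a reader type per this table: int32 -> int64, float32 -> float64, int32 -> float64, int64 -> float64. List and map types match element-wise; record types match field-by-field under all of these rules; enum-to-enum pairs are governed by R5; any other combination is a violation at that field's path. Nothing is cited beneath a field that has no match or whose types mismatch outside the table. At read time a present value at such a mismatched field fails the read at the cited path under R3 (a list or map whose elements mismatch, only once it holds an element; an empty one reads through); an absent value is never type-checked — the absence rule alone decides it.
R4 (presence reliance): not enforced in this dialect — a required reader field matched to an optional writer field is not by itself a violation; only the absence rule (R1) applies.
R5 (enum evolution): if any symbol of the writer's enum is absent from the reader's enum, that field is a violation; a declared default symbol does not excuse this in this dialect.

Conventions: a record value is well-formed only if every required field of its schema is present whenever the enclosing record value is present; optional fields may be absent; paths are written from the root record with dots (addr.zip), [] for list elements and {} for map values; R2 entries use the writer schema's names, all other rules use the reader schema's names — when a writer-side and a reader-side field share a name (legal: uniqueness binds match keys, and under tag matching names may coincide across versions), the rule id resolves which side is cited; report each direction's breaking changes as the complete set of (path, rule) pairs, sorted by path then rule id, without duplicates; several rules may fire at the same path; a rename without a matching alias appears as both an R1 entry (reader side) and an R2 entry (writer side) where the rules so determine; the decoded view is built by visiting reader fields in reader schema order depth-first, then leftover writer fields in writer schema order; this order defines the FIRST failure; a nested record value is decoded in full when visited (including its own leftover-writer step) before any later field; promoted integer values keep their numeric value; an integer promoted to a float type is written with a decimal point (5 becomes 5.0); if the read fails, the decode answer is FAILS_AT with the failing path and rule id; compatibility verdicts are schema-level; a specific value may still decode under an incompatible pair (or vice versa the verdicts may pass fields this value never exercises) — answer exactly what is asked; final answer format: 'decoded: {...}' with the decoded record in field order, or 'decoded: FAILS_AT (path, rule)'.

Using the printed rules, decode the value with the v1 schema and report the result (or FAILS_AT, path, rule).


each type pair in Invoice: writer, then reader
decoding the Invoice value with the v1 reader:
  kind := "HIGH"
  geo := null (missing; optional => null)
  latitude := null (missing; optional => null)
  balance := 3.75 (missing; default applied)
  duration := 100 (from writer attempts)
  quantity := 1
  => decoded: {"kind": "HIGH", "geo": null, "latitude": null, "balance": 3.75, "duration": 100, "quantity": 1}
diffs on Invoice not affecting the asked answer:
  renamed field duration to attempts in record Invoice -> fires no rule on Invoice under this dialect and leaves the result unchanged
  removed field attempts from record Audit (its key 2 joins the reserved list) -> changes Invoice's schema-level verdicts only — the decode of this value is the same

decoded: {"kind": "HIGH", "geo": null, "latitude": null, "balance": 3.75, "duration": 100, "quantity": 1}


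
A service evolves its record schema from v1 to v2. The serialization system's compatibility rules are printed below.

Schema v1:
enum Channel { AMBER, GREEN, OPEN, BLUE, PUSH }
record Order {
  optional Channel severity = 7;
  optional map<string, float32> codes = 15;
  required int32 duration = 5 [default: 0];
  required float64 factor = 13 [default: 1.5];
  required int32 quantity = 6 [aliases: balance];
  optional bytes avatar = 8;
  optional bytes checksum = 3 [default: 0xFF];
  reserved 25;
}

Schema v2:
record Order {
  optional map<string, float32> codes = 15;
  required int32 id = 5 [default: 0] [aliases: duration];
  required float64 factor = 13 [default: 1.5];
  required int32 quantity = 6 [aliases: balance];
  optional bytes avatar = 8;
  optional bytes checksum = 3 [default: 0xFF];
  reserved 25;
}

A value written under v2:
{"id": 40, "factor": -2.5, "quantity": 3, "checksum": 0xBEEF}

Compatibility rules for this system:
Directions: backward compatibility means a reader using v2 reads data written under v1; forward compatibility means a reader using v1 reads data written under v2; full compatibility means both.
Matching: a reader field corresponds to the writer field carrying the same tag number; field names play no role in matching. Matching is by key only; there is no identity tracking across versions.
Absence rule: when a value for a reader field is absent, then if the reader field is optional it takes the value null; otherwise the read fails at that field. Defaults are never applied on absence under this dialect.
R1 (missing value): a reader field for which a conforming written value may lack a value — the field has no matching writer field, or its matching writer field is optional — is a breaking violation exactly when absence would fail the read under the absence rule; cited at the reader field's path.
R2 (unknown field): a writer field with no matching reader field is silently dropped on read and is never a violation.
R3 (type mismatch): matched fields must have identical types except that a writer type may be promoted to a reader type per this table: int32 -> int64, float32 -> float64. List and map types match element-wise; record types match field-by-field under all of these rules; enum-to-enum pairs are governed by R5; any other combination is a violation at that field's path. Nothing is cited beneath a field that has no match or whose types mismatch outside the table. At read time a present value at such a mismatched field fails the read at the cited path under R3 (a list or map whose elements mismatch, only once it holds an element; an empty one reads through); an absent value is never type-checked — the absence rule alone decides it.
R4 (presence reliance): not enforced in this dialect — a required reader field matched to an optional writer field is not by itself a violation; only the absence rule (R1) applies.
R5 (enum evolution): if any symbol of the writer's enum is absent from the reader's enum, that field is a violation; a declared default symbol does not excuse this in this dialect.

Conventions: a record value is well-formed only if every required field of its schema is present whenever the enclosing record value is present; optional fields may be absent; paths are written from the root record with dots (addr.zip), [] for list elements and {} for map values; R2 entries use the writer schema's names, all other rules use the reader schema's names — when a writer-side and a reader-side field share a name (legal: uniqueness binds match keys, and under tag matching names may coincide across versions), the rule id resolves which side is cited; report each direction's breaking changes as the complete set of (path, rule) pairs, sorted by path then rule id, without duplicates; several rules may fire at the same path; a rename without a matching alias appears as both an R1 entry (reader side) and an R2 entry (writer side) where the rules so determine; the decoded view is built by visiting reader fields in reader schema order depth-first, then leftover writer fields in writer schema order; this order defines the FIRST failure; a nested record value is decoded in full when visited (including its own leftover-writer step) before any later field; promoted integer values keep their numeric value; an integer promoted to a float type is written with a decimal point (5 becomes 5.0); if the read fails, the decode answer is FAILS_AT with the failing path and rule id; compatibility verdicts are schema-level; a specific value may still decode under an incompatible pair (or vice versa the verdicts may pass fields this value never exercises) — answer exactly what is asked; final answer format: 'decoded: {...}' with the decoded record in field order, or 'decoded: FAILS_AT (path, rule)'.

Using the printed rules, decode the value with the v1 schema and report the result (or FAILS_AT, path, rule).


in Order below, arrows point writer -> reader
decoding the Order value with the v1 reader:
  severity := null (not supplied -> null)
  codes := null (not supplied -> null)
  duration := 40 (from writer id)
  factor := -2.5
  quantity := 3
  avatar := null (not supplied -> null)
  checksum := 0xBEEF
  => decoded: {"severity": null, "codes": null, "duration": 40, "factor": -2.5, "quantity": 3, "avatar": null, "checksum": 0xBEEF}
checking off the Order differences that do not matter here:
  removed field severity from record Order -> fires no rule on Order under this dialect and leaves the result unchanged
  renamed field duration to id in record Order (alias duration declared on the renamed field) -> fires no rule on Order under this dialect and leaves the result unchanged

decoded: {"severity": null, "codes": null, "duration": 40, "factor": -2.5, "quantity": 3, "avatar": null, "checksum": 0xBEEF}


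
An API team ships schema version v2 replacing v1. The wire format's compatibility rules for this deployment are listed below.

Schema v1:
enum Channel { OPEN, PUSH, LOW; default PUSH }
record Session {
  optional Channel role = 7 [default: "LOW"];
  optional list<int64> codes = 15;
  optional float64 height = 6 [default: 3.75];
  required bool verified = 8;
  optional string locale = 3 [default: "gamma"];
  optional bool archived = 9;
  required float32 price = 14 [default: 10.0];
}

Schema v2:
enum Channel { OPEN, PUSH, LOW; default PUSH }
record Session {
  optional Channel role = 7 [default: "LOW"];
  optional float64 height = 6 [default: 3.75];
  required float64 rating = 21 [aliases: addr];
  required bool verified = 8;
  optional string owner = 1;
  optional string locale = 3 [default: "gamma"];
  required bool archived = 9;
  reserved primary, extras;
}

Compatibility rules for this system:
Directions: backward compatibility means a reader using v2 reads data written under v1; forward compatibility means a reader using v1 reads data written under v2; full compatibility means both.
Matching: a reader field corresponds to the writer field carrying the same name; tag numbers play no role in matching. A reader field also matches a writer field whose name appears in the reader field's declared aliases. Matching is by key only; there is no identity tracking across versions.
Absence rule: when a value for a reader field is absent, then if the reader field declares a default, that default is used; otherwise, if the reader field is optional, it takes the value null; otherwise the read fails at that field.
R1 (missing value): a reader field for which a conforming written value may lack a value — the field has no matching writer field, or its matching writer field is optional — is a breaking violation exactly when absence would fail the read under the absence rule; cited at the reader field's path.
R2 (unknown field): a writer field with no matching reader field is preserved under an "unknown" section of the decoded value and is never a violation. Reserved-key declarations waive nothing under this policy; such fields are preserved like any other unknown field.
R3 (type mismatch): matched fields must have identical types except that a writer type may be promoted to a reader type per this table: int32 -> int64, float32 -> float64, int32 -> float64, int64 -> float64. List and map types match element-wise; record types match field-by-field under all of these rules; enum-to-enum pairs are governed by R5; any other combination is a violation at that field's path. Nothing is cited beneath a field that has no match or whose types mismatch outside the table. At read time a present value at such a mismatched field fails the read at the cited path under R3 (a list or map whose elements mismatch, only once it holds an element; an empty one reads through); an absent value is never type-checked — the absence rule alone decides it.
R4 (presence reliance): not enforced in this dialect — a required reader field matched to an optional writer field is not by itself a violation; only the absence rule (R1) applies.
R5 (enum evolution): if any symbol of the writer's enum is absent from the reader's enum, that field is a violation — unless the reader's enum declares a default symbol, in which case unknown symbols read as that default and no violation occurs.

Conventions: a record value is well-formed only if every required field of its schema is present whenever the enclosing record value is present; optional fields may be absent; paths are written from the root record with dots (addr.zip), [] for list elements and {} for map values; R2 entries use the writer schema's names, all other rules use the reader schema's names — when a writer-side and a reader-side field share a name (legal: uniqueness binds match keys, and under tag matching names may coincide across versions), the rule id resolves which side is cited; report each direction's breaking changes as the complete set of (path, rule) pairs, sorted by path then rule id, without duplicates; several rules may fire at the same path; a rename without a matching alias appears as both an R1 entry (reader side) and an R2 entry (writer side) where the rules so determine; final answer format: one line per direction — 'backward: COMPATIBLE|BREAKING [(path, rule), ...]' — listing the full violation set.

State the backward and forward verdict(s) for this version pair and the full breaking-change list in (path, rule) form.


backward: BREAKING [(archived, R1), (rating, R1)]; forward: COMPATIBLE []

arrows below run writer -> reader for Session
backward analysis of Session with v2 as reader and v1 as writer:
  role <- role (Channel -> Channel, writer optional)
  height <- height (float64 -> float64, writer optional)
  rating: no writer match
  verified <- verified (bool -> bool, writer required)
  owner: no writer match
  locale <- locale (string -> string, writer optional)
  archived <- archived (bool -> bool, writer optional)
  writer codes: unknown to reader
  writer price: unknown to reader
  breaking: (archived, R1)
  breaking: (rating, R1)
  => 2 violation(s): backward is BREAKING for Session
forward analysis of Session with v1 as reader and v2 as writer:
  role <- role (Channel -> Channel, writer optional)
  codes: no writer match
  height <- height (float64 -> float64, writer optional)
  verified <- verified (bool -> bool, writer required)
  locale <- locale (string -> string, writer optional)
  archived <- archived (bool -> bool, writer required)
  price: no writer match
  writer rating: unknown to reader
  writer owner: unknown to reader
  => forward verdict for Session: COMPATIBLE, no violations
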